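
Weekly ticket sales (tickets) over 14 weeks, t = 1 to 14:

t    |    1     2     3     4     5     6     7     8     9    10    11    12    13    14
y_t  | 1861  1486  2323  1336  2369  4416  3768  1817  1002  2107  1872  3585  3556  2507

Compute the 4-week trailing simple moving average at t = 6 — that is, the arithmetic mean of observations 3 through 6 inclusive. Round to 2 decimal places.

2611.00

Sum of periods 3–6: 2323 + 1336 + 2369 + 4416 = 10444
Divide by 4: 10444 / 4 = 2611.00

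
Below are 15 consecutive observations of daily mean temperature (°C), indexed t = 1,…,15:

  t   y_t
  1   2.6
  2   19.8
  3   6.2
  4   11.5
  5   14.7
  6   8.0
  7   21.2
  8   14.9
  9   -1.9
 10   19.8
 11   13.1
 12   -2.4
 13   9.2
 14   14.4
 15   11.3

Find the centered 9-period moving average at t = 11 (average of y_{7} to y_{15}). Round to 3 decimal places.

Sum of periods 7–15: 21.2 + 14.9 + (-1.9) + 19.8 + 13.1 + (-2.4) + 9.2 + 14.4 + 11.3 = 99.6
Divide by 9: 99.6 / 9 = 11.067

11.067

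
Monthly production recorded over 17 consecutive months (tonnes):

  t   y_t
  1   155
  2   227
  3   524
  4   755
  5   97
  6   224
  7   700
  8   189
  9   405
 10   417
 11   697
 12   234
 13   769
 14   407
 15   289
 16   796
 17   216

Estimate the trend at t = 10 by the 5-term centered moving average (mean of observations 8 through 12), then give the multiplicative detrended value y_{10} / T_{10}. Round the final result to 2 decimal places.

1.07

Trend T_10 = (189 + 405 + 417 + 697 + 234) / 5 = 1942/5 = 388.4000
Ratio to trend: 417 / 388.4000 = 1.07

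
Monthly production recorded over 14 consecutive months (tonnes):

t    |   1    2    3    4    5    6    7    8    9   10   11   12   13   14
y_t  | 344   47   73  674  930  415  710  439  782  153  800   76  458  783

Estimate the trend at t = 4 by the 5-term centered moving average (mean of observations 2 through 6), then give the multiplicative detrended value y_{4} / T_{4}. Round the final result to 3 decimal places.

Trend T_4 = (47 + 73 + 674 + 930 + 415) / 5 = 2139/5 = 427.80000
Ratio to trend: 674 / 427.80000 = 1.576

1.576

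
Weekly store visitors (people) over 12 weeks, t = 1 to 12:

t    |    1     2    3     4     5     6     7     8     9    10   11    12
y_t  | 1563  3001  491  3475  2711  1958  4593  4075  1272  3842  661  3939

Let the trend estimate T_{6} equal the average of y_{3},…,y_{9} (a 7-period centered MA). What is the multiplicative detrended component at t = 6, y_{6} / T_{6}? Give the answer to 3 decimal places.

Trend T_6 = (491 + 3475 + 2711 + 1958 + 4593 + 4075 + 1272) / 7 = 18575/7 = 2653.57143
Ratio to trend: 1958 / 2653.57143 = 0.738

0.738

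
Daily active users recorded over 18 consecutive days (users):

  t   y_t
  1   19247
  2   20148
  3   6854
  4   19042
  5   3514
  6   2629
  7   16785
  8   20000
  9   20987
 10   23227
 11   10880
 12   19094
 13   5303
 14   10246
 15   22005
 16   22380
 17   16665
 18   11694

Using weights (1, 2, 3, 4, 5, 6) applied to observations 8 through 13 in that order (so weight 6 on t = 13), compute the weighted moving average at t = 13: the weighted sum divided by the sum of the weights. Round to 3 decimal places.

Weighted sum: 1·20000 + 2·20987 + 3·23227 + 4·10880 + 5·19094 + 6·5303 = 20000 + 41974 + 69681 + 43520 + 95470 + 31818 = 302463
Weight total: 1 + 2 + 3 + 4 + 5 + 6 = 21
WMA = 302463 / 21 = 14403.000

14403.000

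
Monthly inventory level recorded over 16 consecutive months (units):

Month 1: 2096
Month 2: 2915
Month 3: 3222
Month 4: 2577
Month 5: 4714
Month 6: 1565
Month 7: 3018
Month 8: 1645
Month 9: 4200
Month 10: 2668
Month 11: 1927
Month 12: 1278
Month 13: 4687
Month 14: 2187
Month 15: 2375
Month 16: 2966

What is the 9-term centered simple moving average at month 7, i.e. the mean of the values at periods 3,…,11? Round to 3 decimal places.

2837.333

Sum of periods 3–11: 3222 + 2577 + 4714 + 1565 + 3018 + 1645 + 4200 + 2668 + 1927 = 25536
Divide by 9: 25536 / 9 = 2837.333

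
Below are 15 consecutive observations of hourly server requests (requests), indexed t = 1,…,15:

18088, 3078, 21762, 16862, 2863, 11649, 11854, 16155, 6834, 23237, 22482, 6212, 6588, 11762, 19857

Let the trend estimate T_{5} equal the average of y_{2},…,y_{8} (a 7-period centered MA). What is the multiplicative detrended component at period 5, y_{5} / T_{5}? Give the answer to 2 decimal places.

Trend T_5 = (3078 + 21762 + 16862 + 2863 + 11649 + 11854 + 16155) / 7 = 84223/7 = 12031.8571
Ratio to trend: 2863 / 12031.8571 = 0.24

0.24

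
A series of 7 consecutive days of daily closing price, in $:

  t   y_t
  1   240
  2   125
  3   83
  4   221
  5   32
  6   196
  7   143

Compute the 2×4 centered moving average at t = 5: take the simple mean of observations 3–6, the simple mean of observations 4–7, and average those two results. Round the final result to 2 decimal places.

140.50

Sum over 3–6: 83 + 221 + 32 + 196 = 532
Sum over 4–7: 221 + 32 + 196 + 143 = 592
CMA at t=5 = (532 + 592) / (2·4) = 1124 / 8 = 140.50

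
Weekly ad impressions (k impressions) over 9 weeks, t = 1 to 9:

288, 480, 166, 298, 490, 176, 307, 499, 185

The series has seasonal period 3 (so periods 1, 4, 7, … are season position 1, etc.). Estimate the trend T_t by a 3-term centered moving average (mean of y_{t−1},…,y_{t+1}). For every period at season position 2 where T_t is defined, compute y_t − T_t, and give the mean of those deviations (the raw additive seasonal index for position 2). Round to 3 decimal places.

Season position 2 occurs at t = 2, 5, 8 (where T_t is defined).
t=2: T_2 = 311.33333; y_2 − T_2 = 480 − 311.33333 = 168.66667
t=5: T_5 = 321.33333; y_5 − T_5 = 490 − 321.33333 = 168.66667
t=8: T_8 = 330.33333; y_8 − T_8 = 499 − 330.33333 = 168.66667
Mean deviation: (168.66667 + 168.66667 + 168.66667) / 3 = 168.667

168.667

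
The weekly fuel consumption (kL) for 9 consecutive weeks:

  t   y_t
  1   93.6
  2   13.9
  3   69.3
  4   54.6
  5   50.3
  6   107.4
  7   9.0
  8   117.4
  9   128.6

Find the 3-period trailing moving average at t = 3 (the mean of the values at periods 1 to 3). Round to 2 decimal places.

Sum of periods 1–3: 93.6 + 13.9 + 69.3 = 176.8
Divide by 3: 176.8 / 3 = 58.93

58.93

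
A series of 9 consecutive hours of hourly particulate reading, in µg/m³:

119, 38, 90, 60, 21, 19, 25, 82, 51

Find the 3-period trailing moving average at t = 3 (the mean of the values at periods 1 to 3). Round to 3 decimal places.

Sum of periods 1–3: 119 + 38 + 90 = 247
Divide by 3: 247 / 3 = 82.333

82.333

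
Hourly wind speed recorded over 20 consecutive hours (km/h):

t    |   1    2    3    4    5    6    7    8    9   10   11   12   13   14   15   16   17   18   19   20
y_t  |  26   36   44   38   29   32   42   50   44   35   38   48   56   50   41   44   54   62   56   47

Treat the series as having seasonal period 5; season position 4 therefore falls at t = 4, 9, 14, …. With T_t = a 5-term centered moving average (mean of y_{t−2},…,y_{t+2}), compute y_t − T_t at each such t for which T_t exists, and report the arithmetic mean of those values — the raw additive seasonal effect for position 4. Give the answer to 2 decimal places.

2.20

Season position 4 occurs at t = 4, 9, 14 (where T_t is defined).
t=4: T_4 = 35.8000; y_4 − T_4 = 38 − 35.8000 = 2.2000
t=9: T_9 = 41.8000; y_9 − T_9 = 44 − 41.8000 = 2.2000
t=14: T_14 = 47.8000; y_14 − T_14 = 50 − 47.8000 = 2.2000
Mean deviation: (2.2000 + 2.2000 + 2.2000) / 3 = 2.20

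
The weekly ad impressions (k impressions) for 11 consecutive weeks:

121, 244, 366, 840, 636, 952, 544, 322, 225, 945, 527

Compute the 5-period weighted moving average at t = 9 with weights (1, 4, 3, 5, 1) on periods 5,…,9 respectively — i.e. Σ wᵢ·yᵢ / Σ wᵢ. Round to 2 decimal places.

565.07

Weighted sum: 1·636 + 4·952 + 3·544 + 5·322 + 1·225 = 636 + 3808 + 1632 + 1610 + 225 = 7911
Weight total: 1 + 4 + 3 + 5 + 1 = 14
WMA = 7911 / 14 = 565.07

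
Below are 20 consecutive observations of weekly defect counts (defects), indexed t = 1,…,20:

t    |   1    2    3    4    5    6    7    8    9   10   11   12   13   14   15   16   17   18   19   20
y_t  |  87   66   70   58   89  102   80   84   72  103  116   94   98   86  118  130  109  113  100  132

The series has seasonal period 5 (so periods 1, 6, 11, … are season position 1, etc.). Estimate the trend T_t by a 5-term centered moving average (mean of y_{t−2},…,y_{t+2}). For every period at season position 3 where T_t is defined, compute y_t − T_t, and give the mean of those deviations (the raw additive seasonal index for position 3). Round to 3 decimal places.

Season position 3 occurs at t = 3, 8, 13, 18 (where T_t is defined).
t=3: T_3 = 74.00000; y_3 − T_3 = 70 − 74.00000 = -4.00000
t=8: T_8 = 88.20000; y_8 − T_8 = 84 − 88.20000 = -4.20000
t=13: T_13 = 102.40000; y_13 − T_13 = 98 − 102.40000 = -4.40000
t=18: T_18 = 116.80000; y_18 − T_18 = 113 − 116.80000 = -3.80000
Mean deviation: (-4.00000 + -4.20000 + -4.40000 + -3.80000) / 4 = -4.100

-4.100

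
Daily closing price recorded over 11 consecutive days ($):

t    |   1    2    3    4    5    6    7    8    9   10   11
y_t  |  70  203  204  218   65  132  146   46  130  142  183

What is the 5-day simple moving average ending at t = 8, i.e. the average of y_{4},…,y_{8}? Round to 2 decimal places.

Sum of periods 4–8: 218 + 65 + 132 + 146 + 46 = 607
Divide by 5: 607 / 5 = 121.40

121.40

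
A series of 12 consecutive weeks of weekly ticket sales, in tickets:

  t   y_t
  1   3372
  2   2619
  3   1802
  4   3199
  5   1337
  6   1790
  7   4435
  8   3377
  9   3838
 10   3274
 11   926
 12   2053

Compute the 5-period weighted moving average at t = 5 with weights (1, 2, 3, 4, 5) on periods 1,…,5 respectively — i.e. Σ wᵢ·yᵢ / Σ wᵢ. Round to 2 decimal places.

2233.13

Weighted sum: 1·3372 + 2·2619 + 3·1802 + 4·3199 + 5·1337 = 3372 + 5238 + 5406 + 12796 + 6685 = 33497
Weight total: 1 + 2 + 3 + 4 + 5 = 15
WMA = 33497 / 15 = 2233.13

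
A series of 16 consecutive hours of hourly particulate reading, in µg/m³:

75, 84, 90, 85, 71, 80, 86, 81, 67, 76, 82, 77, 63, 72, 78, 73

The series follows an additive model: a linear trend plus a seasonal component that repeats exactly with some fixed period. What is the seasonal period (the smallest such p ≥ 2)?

First differences y_{t+1} − y_t: 9, 6, -5, -14, 9, 6, -5, -14, 9, 6, …
The difference pattern repeats every 4 terms and not for any smaller step, so p = 4.

4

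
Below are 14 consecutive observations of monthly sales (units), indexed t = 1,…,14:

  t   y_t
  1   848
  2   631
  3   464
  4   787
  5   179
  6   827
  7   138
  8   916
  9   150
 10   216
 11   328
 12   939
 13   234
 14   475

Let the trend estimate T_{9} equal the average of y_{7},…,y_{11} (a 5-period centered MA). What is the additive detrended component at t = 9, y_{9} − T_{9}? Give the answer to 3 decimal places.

-199.600

Trend T_9 = (138 + 916 + 150 + 216 + 328) / 5 = 1748/5 = 349.60000
Detrended value: 150 − 349.60000 = -199.600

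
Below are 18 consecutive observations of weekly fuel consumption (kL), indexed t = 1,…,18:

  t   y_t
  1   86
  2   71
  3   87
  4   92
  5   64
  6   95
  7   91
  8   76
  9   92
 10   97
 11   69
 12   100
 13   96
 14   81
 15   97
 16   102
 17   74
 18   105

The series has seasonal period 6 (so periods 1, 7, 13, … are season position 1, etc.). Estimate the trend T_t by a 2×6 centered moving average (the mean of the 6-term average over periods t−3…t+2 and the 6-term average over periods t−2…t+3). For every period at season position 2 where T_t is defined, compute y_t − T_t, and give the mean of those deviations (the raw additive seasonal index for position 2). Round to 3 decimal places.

Season position 2 occurs at t = 8, 14 (where T_t is defined).
t=8: T_8 = 86.25000; y_8 − T_8 = 76 − 86.25000 = -10.25000
t=14: T_14 = 91.25000; y_14 − T_14 = 81 − 91.25000 = -10.25000
Mean deviation: (-10.25000 + -10.25000) / 2 = -10.250

-10.250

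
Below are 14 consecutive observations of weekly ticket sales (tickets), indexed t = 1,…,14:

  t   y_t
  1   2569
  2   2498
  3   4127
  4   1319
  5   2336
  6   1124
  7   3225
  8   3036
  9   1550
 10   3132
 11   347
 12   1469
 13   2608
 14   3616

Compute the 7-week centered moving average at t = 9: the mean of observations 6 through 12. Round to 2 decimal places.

Sum of periods 6–12: 1124 + 3225 + 3036 + 1550 + 3132 + 347 + 1469 = 13883
Divide by 7: 13883 / 7 = 1983.29

1983.29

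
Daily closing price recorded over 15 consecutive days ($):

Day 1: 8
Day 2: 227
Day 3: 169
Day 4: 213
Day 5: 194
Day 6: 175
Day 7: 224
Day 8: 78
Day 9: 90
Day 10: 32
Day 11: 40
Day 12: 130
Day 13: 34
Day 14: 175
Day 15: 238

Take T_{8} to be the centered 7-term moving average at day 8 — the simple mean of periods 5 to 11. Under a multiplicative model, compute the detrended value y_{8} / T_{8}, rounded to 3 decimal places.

0.655

Trend T_8 = (194 + 175 + 224 + 78 + 90 + 32 + 40) / 7 = 833/7 = 119.00000
Ratio to trend: 78 / 119.00000 = 0.655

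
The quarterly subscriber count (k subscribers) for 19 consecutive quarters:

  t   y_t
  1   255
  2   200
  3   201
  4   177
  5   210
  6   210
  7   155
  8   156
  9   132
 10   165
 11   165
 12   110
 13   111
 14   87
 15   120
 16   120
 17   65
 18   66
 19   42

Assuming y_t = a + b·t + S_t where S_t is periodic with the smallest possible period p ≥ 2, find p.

First differences y_{t+1} − y_t: -55, 1, -24, 33, 0, -55, 1, -24, 33, 0, -55, 1, …
The difference pattern repeats every 5 terms and not for any smaller step, so p = 5.

5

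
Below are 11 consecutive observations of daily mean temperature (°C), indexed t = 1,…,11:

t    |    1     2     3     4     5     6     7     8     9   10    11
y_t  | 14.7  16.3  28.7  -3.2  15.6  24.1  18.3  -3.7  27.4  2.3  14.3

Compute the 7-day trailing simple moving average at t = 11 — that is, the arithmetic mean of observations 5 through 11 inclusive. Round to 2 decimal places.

Sum of periods 5–11: 15.6 + 24.1 + 18.3 + (-3.7) + 27.4 + 2.3 + 14.3 = 98.3
Divide by 7: 98.3 / 7 = 14.04

14.04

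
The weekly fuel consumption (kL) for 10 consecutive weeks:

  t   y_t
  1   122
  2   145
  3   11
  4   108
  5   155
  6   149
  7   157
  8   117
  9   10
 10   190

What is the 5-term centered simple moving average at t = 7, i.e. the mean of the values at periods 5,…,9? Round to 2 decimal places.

117.60

Sum of periods 5–9: 155 + 149 + 157 + 117 + 10 = 588
Divide by 5: 588 / 5 = 117.60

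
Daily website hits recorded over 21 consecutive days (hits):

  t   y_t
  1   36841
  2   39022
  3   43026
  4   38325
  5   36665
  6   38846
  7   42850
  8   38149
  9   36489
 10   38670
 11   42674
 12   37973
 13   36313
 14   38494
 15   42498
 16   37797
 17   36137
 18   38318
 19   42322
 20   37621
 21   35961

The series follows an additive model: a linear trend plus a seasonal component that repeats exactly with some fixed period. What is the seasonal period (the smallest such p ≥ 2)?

First differences y_{t+1} − y_t: 2181, 4004, -4701, -1660, 2181, 4004, -4701, -1660, 2181, 4004, …
The difference pattern repeats every 4 terms and not for any smaller step, so p = 4.

4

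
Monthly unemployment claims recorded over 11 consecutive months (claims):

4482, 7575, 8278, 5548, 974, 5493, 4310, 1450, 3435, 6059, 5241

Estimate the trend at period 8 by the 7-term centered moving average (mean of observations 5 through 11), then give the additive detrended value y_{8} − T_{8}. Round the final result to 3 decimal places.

-2401.714

Trend T_8 = (974 + 5493 + 4310 + 1450 + 3435 + 6059 + 5241) / 7 = 26962/7 = 3851.71429
Detrended value: 1450 − 3851.71429 = -2401.714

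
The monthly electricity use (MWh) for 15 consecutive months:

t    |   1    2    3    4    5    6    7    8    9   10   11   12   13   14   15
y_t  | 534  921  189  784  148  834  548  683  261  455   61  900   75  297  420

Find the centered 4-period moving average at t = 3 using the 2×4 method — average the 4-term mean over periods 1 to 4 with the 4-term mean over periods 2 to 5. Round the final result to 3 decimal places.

Sum over 1–4: 534 + 921 + 189 + 784 = 2428
Sum over 2–5: 921 + 189 + 784 + 148 = 2042
CMA at t=3 = (2428 + 2042) / (2·4) = 4470 / 8 = 558.750

558.750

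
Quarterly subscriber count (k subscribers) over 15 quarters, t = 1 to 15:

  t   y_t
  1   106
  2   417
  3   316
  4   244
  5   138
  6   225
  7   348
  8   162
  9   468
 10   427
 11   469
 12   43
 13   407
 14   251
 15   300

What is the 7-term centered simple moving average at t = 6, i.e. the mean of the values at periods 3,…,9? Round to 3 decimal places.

Sum of periods 3–9: 316 + 244 + 138 + 225 + 348 + 162 + 468 = 1901
Divide by 7: 1901 / 7 = 271.571

271.571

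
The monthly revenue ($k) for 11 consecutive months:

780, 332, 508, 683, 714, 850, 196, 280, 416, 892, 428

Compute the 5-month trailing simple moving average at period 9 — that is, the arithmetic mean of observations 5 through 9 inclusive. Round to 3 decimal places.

491.200

Sum of periods 5–9: 714 + 850 + 196 + 280 + 416 = 2456
Divide by 5: 2456 / 5 = 491.200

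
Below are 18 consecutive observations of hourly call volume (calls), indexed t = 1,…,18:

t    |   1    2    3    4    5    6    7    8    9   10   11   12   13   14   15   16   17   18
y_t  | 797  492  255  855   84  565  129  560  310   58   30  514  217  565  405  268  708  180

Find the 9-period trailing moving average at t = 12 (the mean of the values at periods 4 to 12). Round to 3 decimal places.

Sum of periods 4–12: 855 + 84 + 565 + 129 + 560 + 310 + 58 + 30 + 514 = 3105
Divide by 9: 3105 / 9 = 345.000

345.000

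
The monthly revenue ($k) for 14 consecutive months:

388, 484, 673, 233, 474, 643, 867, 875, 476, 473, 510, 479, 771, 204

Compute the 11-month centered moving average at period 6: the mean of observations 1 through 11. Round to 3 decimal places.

554.182

Sum of periods 1–11: 388 + 484 + 673 + 233 + 474 + 643 + 867 + 875 + 476 + 473 + 510 = 6096
Divide by 11: 6096 / 11 = 554.182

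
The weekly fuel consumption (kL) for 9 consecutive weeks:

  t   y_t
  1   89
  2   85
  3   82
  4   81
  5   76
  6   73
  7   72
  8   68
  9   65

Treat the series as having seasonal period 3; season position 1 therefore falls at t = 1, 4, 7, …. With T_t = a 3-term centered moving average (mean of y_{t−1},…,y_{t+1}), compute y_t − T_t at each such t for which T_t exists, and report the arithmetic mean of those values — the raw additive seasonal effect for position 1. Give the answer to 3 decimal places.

Season position 1 occurs at t = 4, 7 (where T_t is defined).
t=4: T_4 = 79.66667; y_4 − T_4 = 81 − 79.66667 = 1.33333
t=7: T_7 = 71.00000; y_7 − T_7 = 72 − 71.00000 = 1.00000
Mean deviation: (1.33333 + 1.00000) / 2 = 1.167

1.167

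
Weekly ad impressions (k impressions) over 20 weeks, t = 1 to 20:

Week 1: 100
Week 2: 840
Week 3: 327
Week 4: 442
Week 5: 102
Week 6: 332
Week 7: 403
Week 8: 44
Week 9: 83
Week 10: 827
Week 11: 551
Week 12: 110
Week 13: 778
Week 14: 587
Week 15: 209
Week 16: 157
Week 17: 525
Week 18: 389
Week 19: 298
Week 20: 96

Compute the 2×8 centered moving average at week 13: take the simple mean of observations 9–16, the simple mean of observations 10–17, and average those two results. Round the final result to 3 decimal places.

440.375

Sum over 9–16: 83 + 827 + 551 + 110 + 778 + 587 + 209 + 157 = 3302
Sum over 10–17: 827 + 551 + 110 + 778 + 587 + 209 + 157 + 525 = 3744
CMA at t=13 = (3302 + 3744) / (2·8) = 7046 / 16 = 440.375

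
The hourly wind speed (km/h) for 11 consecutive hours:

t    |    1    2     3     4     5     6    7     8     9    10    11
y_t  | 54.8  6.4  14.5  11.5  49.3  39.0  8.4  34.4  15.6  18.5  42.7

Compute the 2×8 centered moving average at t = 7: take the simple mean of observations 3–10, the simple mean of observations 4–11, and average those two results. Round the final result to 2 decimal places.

25.66

Sum over 3–10: 14.5 + 11.5 + 49.3 + 39.0 + 8.4 + 34.4 + 15.6 + 18.5 = 191.2
Sum over 4–11: 11.5 + 49.3 + 39.0 + 8.4 + 34.4 + 15.6 + 18.5 + 42.7 = 219.4
CMA at t=7 = (191.2 + 219.4) / (2·8) = 410.6 / 16 = 25.66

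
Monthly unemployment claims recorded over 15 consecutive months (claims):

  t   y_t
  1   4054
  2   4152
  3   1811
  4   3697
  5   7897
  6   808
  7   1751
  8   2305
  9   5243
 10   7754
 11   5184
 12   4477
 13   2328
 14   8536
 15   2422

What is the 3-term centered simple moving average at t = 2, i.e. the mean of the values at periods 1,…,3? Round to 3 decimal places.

Sum of periods 1–3: 4054 + 4152 + 1811 = 10017
Divide by 3: 10017 / 3 = 3339.000

3339.000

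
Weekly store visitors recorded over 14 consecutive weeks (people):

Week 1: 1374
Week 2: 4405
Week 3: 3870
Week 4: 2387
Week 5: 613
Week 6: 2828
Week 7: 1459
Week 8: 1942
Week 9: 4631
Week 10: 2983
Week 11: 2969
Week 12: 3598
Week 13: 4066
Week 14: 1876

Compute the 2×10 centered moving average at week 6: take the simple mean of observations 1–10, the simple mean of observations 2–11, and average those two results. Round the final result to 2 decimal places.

Sum over 1–10: 1374 + 4405 + 3870 + 2387 + 613 + 2828 + 1459 + 1942 + 4631 + 2983 = 26492
Sum over 2–11: 4405 + 3870 + 2387 + 613 + 2828 + 1459 + 1942 + 4631 + 2983 + 2969 = 28087
CMA at t=6 = (26492 + 28087) / (2·10) = 54579 / 20 = 2728.95

2728.95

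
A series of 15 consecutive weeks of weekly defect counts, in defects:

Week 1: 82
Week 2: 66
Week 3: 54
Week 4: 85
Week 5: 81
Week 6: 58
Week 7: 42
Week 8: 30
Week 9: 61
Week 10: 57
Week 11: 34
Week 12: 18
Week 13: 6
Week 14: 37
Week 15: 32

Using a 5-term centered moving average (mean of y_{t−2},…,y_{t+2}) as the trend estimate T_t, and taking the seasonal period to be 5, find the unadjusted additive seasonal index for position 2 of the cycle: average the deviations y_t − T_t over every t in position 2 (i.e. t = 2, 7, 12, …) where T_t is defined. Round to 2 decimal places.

Season position 2 occurs at t = 7, 12 (where T_t is defined).
t=7: T_7 = 54.4000; y_7 − T_7 = 42 − 54.4000 = -12.4000
t=12: T_12 = 30.4000; y_12 − T_12 = 18 − 30.4000 = -12.4000
Mean deviation: (-12.4000 + -12.4000) / 2 = -12.40

-12.40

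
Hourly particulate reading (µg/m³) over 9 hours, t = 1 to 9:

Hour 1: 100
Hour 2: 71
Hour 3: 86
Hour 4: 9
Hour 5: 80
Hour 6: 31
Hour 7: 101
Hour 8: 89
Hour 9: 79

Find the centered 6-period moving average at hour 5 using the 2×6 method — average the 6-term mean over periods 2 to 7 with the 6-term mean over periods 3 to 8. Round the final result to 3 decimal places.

64.500

Sum over 2–7: 71 + 86 + 9 + 80 + 31 + 101 = 378
Sum over 3–8: 86 + 9 + 80 + 31 + 101 + 89 = 396
CMA at t=5 = (378 + 396) / (2·6) = 774 / 12 = 64.500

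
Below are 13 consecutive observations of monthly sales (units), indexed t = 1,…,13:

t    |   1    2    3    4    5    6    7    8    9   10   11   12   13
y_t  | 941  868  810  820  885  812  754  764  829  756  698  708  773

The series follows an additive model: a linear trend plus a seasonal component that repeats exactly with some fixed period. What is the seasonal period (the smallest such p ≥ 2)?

4

First differences y_{t+1} − y_t: -73, -58, 10, 65, -73, -58, 10, 65, -73, -58, …
The difference pattern repeats every 4 terms and not for any smaller step, so p = 4.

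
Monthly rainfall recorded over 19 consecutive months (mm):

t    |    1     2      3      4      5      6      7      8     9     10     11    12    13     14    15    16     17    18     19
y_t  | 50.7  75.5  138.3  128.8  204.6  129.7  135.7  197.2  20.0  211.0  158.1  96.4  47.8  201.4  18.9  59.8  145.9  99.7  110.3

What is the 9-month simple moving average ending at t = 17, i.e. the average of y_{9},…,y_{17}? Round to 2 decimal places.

106.59

Sum of periods 9–17: 20.0 + 211.0 + 158.1 + 96.4 + 47.8 + 201.4 + 18.9 + 59.8 + 145.9 = 959.3
Divide by 9: 959.3 / 9 = 106.59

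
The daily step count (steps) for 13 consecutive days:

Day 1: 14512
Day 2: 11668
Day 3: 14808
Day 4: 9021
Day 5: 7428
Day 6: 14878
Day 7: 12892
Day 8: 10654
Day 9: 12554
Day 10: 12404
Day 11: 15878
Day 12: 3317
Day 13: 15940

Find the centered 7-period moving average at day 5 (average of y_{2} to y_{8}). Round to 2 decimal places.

11621.29

Sum of periods 2–8: 11668 + 14808 + 9021 + 7428 + 14878 + 12892 + 10654 = 81349
Divide by 7: 81349 / 7 = 11621.29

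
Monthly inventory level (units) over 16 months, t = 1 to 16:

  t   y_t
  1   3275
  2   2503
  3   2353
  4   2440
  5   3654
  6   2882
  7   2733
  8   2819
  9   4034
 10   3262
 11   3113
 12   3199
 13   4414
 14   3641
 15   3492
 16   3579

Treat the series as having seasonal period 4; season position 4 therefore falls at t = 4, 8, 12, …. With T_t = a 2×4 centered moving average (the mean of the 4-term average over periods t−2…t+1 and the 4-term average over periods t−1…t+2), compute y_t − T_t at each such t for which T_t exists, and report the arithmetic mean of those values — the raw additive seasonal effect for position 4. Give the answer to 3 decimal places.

Season position 4 occurs at t = 4, 8, 12 (where T_t is defined).
t=4: T_4 = 2784.87500; y_4 − T_4 = 2440 − 2784.87500 = -344.87500
t=8: T_8 = 3164.50000; y_8 − T_8 = 2819 − 3164.50000 = -345.50000
t=12: T_12 = 3544.37500; y_12 − T_12 = 3199 − 3544.37500 = -345.37500
Mean deviation: (-344.87500 + -345.50000 + -345.37500) / 3 = -345.250

-345.250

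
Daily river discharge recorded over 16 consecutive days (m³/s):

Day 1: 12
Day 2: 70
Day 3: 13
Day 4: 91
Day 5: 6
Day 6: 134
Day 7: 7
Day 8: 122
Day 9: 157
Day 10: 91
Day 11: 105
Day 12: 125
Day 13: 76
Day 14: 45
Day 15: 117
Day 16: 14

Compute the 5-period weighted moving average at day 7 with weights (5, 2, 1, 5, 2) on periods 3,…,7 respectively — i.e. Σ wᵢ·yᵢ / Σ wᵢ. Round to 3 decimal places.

62.467

Weighted sum: 5·13 + 2·91 + 1·6 + 5·134 + 2·7 = 65 + 182 + 6 + 670 + 14 = 937
Weight total: 5 + 2 + 1 + 5 + 2 = 15
WMA = 937 / 15 = 62.467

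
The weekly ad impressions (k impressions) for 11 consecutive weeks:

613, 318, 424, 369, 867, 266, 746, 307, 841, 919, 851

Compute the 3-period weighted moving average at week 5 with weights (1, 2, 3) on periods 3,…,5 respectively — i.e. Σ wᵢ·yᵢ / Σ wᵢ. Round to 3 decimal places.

627.167

Weighted sum: 1·424 + 2·369 + 3·867 = 424 + 738 + 2601 = 3763
Weight total: 1 + 2 + 3 = 6
WMA = 3763 / 6 = 627.167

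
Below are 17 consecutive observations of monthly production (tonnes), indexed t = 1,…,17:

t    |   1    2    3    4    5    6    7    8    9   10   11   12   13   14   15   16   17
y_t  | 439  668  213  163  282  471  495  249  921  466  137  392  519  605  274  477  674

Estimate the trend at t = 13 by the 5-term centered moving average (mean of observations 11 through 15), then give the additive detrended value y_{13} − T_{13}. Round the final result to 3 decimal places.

133.600

Trend T_13 = (137 + 392 + 519 + 605 + 274) / 5 = 1927/5 = 385.40000
Detrended value: 519 − 385.40000 = 133.600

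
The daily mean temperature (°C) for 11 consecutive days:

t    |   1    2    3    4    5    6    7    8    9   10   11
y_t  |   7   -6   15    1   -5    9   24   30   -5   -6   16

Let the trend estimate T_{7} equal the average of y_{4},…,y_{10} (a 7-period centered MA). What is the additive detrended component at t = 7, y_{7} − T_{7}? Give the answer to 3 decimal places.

17.143

Trend T_7 = (1 + (-5) + 9 + 24 + 30 + (-5) + (-6)) / 7 = 48/7 = 6.85714
Detrended value: 24 − 6.85714 = 17.143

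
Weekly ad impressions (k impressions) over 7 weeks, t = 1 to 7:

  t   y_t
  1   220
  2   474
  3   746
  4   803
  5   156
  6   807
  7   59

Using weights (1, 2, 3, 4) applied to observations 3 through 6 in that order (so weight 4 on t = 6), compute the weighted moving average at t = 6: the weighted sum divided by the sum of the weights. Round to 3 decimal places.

Weighted sum: 1·746 + 2·803 + 3·156 + 4·807 = 746 + 1606 + 468 + 3228 = 6048
Weight total: 1 + 2 + 3 + 4 = 10
WMA = 6048 / 10 = 604.800

604.800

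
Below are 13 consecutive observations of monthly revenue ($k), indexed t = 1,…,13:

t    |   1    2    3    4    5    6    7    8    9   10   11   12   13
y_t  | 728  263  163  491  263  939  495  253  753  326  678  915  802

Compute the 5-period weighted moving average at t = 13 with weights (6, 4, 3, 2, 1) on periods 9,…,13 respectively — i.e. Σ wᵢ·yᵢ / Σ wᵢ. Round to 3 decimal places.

Weighted sum: 6·753 + 4·326 + 3·678 + 2·915 + 1·802 = 4518 + 1304 + 2034 + 1830 + 802 = 10488
Weight total: 6 + 4 + 3 + 2 + 1 = 16
WMA = 10488 / 16 = 655.500

655.500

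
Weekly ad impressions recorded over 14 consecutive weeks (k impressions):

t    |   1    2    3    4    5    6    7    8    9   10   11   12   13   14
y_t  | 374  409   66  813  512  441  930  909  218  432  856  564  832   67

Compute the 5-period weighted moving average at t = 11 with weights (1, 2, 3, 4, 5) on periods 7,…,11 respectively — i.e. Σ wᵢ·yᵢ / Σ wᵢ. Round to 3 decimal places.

Weighted sum: 1·930 + 2·909 + 3·218 + 4·432 + 5·856 = 930 + 1818 + 654 + 1728 + 4280 = 9410
Weight total: 1 + 2 + 3 + 4 + 5 = 15
WMA = 9410 / 15 = 627.333

627.333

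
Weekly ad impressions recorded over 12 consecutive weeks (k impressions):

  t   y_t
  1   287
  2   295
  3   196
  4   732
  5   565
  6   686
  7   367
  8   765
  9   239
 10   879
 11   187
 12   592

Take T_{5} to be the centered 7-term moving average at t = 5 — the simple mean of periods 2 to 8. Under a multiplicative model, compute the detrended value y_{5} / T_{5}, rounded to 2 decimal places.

1.10

Trend T_5 = (295 + 196 + 732 + 565 + 686 + 367 + 765) / 7 = 3606/7 = 515.1429
Ratio to trend: 565 / 515.1429 = 1.10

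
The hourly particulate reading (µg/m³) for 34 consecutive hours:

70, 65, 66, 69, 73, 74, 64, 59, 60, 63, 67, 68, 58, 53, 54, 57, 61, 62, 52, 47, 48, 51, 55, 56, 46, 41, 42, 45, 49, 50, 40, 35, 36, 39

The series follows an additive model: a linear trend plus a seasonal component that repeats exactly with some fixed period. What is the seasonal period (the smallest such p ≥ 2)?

First differences y_{t+1} − y_t: -5, 1, 3, 4, 1, -10, -5, 1, 3, 4, 1, -10, -5, 1, …
The difference pattern repeats every 6 terms and not for any smaller step, so p = 6.

6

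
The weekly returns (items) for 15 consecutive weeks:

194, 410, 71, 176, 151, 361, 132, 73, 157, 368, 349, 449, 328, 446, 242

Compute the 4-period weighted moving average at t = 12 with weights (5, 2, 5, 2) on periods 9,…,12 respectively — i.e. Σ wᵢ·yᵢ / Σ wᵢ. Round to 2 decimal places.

297.43

Weighted sum: 5·157 + 2·368 + 5·349 + 2·449 = 785 + 736 + 1745 + 898 = 4164
Weight total: 5 + 2 + 5 + 2 = 14
WMA = 4164 / 14 = 297.43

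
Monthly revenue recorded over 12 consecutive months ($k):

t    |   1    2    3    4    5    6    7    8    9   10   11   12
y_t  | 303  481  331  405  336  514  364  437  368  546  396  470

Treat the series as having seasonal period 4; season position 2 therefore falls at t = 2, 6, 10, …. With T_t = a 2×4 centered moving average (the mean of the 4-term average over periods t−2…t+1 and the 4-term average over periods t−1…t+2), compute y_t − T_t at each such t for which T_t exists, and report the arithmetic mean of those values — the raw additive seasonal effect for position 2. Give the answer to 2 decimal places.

Season position 2 occurs at t = 6, 10 (where T_t is defined).
t=6: T_6 = 408.7500; y_6 − T_6 = 514 − 408.7500 = 105.2500
t=10: T_10 = 440.8750; y_10 − T_10 = 546 − 440.8750 = 105.1250
Mean deviation: (105.2500 + 105.1250) / 2 = 105.19

105.19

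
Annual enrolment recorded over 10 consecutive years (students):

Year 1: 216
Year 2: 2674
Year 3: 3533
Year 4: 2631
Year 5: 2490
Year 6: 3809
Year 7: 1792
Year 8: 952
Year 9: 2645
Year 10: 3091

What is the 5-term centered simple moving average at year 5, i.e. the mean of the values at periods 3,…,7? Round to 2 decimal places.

Sum of periods 3–7: 3533 + 2631 + 2490 + 3809 + 1792 = 14255
Divide by 5: 14255 / 5 = 2851.00

2851.00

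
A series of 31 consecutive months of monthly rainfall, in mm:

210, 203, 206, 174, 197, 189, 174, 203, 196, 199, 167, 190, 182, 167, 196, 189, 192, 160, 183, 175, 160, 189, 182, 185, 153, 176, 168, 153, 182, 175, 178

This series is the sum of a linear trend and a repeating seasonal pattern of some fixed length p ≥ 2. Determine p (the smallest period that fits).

First differences y_{t+1} − y_t: -7, 3, -32, 23, -8, -15, 29, -7, 3, -32, 23, -8, -15, 29, -7, 3, …
The difference pattern repeats every 7 terms and not for any smaller step, so p = 7.

7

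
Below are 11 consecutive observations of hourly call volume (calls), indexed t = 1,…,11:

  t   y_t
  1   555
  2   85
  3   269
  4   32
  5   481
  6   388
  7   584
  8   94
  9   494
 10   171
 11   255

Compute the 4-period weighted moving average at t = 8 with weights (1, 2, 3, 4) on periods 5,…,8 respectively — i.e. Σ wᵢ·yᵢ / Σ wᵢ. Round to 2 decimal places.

Weighted sum: 1·481 + 2·388 + 3·584 + 4·94 = 481 + 776 + 1752 + 376 = 3385
Weight total: 1 + 2 + 3 + 4 = 10
WMA = 3385 / 10 = 338.50

338.50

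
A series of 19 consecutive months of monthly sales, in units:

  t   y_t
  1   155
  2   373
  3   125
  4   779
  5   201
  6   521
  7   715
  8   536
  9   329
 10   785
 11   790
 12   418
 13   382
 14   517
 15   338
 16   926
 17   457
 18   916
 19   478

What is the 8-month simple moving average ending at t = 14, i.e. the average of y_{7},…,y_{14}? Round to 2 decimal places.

559.00

Sum of periods 7–14: 715 + 536 + 329 + 785 + 790 + 418 + 382 + 517 = 4472
Divide by 8: 4472 / 8 = 559.00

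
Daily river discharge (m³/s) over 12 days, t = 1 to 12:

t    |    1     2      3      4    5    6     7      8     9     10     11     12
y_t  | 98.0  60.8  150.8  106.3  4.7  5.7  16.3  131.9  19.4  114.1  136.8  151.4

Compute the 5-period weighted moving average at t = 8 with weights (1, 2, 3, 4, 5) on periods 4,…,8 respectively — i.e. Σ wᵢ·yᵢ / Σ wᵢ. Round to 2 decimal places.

57.17

Weighted sum: 1·106.3 + 2·4.7 + 3·5.7 + 4·16.3 + 5·131.9 = 106.3 + 9.4 + 17.1 + 65.2 + 659.5 = 857.5
Weight total: 1 + 2 + 3 + 4 + 5 = 15
WMA = 857.5 / 15 = 57.17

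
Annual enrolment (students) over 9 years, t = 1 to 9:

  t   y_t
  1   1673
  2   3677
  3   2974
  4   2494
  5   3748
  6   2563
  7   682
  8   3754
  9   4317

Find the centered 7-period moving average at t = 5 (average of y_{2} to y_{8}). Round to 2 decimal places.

2841.71

Sum of periods 2–8: 3677 + 2974 + 2494 + 3748 + 2563 + 682 + 3754 = 19892
Divide by 7: 19892 / 7 = 2841.71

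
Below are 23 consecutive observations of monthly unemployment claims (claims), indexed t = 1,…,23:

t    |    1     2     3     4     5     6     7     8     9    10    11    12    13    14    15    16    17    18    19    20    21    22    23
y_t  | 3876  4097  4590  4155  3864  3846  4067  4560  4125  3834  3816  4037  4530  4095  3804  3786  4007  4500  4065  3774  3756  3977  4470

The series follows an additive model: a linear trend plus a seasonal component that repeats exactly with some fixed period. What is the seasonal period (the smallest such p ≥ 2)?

5

First differences y_{t+1} − y_t: 221, 493, -435, -291, -18, 221, 493, -435, -291, -18, 221, 493, …
The difference pattern repeats every 5 terms and not for any smaller step, so p = 5.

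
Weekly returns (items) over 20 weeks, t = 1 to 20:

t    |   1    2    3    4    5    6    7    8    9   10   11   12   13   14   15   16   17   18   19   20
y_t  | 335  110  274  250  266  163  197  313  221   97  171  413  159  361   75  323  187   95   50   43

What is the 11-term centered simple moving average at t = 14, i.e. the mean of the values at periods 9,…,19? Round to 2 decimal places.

Sum of periods 9–19: 221 + 97 + 171 + 413 + 159 + 361 + 75 + 323 + 187 + 95 + 50 = 2152
Divide by 11: 2152 / 11 = 195.64

195.64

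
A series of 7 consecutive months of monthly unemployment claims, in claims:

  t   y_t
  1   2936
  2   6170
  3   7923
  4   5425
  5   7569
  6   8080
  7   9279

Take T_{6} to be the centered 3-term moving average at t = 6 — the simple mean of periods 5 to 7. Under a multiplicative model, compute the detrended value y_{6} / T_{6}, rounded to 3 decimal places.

0.972

Trend T_6 = (7569 + 8080 + 9279) / 3 = 24928/3 = 8309.33333
Ratio to trend: 8080 / 8309.33333 = 0.972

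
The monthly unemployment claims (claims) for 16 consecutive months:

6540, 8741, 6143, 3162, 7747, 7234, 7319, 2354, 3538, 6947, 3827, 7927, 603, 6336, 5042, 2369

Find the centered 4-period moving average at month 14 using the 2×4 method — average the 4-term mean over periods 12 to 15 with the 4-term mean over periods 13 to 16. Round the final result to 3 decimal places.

Sum over 12–15: 7927 + 603 + 6336 + 5042 = 19908
Sum over 13–16: 603 + 6336 + 5042 + 2369 = 14350
CMA at t=14 = (19908 + 14350) / (2·4) = 34258 / 8 = 4282.250

4282.250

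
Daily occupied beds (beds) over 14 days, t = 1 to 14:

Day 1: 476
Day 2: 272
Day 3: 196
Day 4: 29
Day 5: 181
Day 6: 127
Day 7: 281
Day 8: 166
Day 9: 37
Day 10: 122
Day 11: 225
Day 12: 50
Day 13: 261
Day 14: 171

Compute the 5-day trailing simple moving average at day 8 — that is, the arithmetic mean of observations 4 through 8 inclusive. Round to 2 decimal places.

156.80

Sum of periods 4–8: 29 + 181 + 127 + 281 + 166 = 784
Divide by 5: 784 / 5 = 156.80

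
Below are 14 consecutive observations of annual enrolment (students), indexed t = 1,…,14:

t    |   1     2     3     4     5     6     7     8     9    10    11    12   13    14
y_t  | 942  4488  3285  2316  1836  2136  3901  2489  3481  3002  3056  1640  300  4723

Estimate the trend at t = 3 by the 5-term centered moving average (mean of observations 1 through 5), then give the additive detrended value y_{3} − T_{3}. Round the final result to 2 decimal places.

711.60

Trend T_3 = (942 + 4488 + 3285 + 2316 + 1836) / 5 = 12867/5 = 2573.4000
Detrended value: 3285 − 2573.4000 = 711.60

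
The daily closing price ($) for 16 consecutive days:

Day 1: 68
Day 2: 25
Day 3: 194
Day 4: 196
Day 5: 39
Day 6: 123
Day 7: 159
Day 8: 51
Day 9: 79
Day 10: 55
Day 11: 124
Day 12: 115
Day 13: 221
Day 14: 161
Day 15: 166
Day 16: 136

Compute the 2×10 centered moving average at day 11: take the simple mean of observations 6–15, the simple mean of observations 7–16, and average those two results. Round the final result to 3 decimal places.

Sum over 6–15: 123 + 159 + 51 + 79 + 55 + 124 + 115 + 221 + 161 + 166 = 1254
Sum over 7–16: 159 + 51 + 79 + 55 + 124 + 115 + 221 + 161 + 166 + 136 = 1267
CMA at t=11 = (1254 + 1267) / (2·10) = 2521 / 20 = 126.050

126.050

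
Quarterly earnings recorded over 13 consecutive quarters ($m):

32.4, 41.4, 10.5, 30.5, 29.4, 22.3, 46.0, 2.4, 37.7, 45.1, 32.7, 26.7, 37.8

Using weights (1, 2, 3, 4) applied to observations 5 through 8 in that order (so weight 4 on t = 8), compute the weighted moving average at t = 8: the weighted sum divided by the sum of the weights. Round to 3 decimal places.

22.160

Weighted sum: 1·29.4 + 2·22.3 + 3·46.0 + 4·2.4 = 29.4 + 44.6 + 138.0 + 9.6 = 221.6
Weight total: 1 + 2 + 3 + 4 = 10
WMA = 221.6 / 10 = 22.160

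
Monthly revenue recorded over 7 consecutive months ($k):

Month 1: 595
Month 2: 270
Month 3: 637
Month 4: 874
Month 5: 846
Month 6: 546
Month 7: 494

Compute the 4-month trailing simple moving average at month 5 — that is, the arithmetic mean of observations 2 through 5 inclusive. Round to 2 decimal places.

656.75

Sum of periods 2–5: 270 + 637 + 874 + 846 = 2627
Divide by 4: 2627 / 4 = 656.75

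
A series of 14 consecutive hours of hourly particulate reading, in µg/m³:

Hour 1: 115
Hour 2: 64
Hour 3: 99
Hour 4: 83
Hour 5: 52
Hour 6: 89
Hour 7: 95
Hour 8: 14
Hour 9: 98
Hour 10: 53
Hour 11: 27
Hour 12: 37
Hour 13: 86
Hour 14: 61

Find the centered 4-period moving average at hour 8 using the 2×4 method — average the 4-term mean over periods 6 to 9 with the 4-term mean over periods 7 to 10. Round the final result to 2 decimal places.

Sum over 6–9: 89 + 95 + 14 + 98 = 296
Sum over 7–10: 95 + 14 + 98 + 53 = 260
CMA at t=8 = (296 + 260) / (2·4) = 556 / 8 = 69.50

69.50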